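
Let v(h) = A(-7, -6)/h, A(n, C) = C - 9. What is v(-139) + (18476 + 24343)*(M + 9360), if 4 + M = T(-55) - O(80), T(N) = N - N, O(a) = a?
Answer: 55209277131/139 ≈ 3.9719e+8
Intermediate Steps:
T(N) = 0
A(n, C) = -9 + C
M = -84 (M = -4 + (0 - 1*80) = -4 + (0 - 80) = -4 - 80 = -84)
v(h) = -15/h (v(h) = (-9 - 6)/h = -15/h)
v(-139) + (18476 + 24343)*(M + 9360) = -15/(-139) + (18476 + 24343)*(-84 + 9360) = -15*(-1/139) + 42819*9276 = 15/139 + 397189044 = 55209277131/139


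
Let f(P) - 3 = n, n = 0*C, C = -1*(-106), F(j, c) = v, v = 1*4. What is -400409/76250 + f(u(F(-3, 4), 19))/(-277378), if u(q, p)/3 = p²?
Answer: -27766219088/5287518125 ≈ -5.2513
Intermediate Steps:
v = 4
F(j, c) = 4
C = 106
u(q, p) = 3*p²
n = 0 (n = 0*106 = 0)
f(P) = 3 (f(P) = 3 + 0 = 3)
-400409/76250 + f(u(F(-3, 4), 19))/(-277378) = -400409/76250 + 3/(-277378) = -400409*1/76250 + 3*(-1/277378) = -400409/76250 - 3/277378 = -27766219088/5287518125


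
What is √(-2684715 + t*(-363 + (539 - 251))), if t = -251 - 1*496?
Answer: I*√2628690 ≈ 1621.3*I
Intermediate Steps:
t = -747 (t = -251 - 496 = -747)
√(-2684715 + t*(-363 + (539 - 251))) = √(-2684715 - 747*(-363 + (539 - 251))) = √(-2684715 - 747*(-363 + 288)) = √(-2684715 - 747*(-75)) = √(-2684715 + 56025) = √(-2628690) = I*√2628690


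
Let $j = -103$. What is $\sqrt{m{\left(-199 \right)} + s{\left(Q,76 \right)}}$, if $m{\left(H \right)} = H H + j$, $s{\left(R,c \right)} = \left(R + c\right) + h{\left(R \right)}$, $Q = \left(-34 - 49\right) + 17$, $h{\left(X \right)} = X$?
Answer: $\sqrt{39442} \approx 198.6$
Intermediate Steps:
$Q = -66$ ($Q = -83 + 17 = -66$)
$s{\left(R,c \right)} = c + 2 R$ ($s{\left(R,c \right)} = \left(R + c\right) + R = c + 2 R$)
$m{\left(H \right)} = -103 + H^{2}$ ($m{\left(H \right)} = H H - 103 = H^{2} - 103 = -103 + H^{2}$)
$\sqrt{m{\left(-199 \right)} + s{\left(Q,76 \right)}} = \sqrt{\left(-103 + \left(-199\right)^{2}\right) + \left(76 + 2 \left(-66\right)\right)} = \sqrt{\left(-103 + 39601\right) + \left(76 - 132\right)} = \sqrt{39498 - 56} = \sqrt{39442}$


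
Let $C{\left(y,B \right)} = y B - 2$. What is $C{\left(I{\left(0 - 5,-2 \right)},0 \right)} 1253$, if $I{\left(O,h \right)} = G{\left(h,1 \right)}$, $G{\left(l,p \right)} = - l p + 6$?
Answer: $-2506$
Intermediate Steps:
$G{\left(l,p \right)} = 6 - l p$ ($G{\left(l,p \right)} = - l p + 6 = 6 - l p$)
$I{\left(O,h \right)} = 6 - h$ ($I{\left(O,h \right)} = 6 - h 1 = 6 - h$)
$C{\left(y,B \right)} = -2 + B y$ ($C{\left(y,B \right)} = B y - 2 = -2 + B y$)
$C{\left(I{\left(0 - 5,-2 \right)},0 \right)} 1253 = \left(-2 + 0 \left(6 - -2\right)\right) 1253 = \left(-2 + 0 \left(6 + 2\right)\right) 1253 = \left(-2 + 0 \cdot 8\right) 1253 = \left(-2 + 0\right) 1253 = \left(-2\right) 1253 = -2506$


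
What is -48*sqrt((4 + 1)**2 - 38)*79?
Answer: -3792*I*sqrt(13) ≈ -13672.0*I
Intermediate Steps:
-48*sqrt((4 + 1)**2 - 38)*79 = -48*sqrt(5**2 - 38)*79 = -48*sqrt(25 - 38)*79 = -48*I*sqrt(13)*79 = -3792*I*sqrt(13)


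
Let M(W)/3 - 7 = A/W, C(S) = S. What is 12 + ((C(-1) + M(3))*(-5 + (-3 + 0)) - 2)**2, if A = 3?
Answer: 34608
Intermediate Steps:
M(W) = 21 + 9/W (M(W) = 21 + 3*(3/W) = 21 + 9/W)
12 + ((C(-1) + M(3))*(-5 + (-3 + 0)) - 2)**2 = 12 + ((-1 + (21 + 9/3))*(-5 + (-3 + 0)) - 2)**2 = 12 + ((-1 + (21 + 9*(1/3)))*(-5 - 3) - 2)**2 = 12 + ((-1 + (21 + 3))*(-8) - 2)**2 = 12 + ((-1 + 24)*(-8) - 2)**2 = 12 + (23*(-8) - 2)**2 = 12 + (-184 - 2)**2 = 12 + (-186)**2 = 12 + 34596 = 34608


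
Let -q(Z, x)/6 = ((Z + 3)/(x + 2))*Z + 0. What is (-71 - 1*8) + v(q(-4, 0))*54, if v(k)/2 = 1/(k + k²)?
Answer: -860/11 ≈ -78.182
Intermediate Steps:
q(Z, x) = -6*Z*(3 + Z)/(2 + x) (q(Z, x) = -6*(((Z + 3)/(x + 2))*Z + 0) = -6*(((3 + Z)/(2 + x))*Z + 0) = -6*(Z*(3 + Z)/(2 + x) + 0) = -6*Z*(3 + Z)/(2 + x))
v(k) = 2/(k + k²)
(-71 - 1*8) + v(q(-4, 0))*54 = (-71 - 1*8) + (2/(((-6*(-4)*(3 - 4)/(2 + 0)))*(1 - 6*(-4)*(3 - 4)/(2 + 0))))*54 = (-71 - 8) + (2/(((-6*(-4)*(-1)/2))*(1 - 6*(-4)*(-1)/2)))*54 = -79 + (2/(((-6*(-4)*½*(-1)))*(1 - 6*(-4)*½*(-1))))*54 = -79 + (2/(-12*(1 - 12)))*54 = -79 + (2*(-1/12)/(-11))*54 = -79 + (2*(-1/12)*(-1/11))*54 = -79 + (1/66)*54 = -79 + 9/11 = -860/11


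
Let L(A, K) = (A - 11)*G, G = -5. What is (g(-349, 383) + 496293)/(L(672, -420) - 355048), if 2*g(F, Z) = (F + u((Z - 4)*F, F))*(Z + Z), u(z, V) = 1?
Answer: -121003/119451 ≈ -1.0130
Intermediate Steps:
L(A, K) = 55 - 5*A (L(A, K) = (A - 11)*(-5) = (-11 + A)*(-5) = 55 - 5*A)
g(F, Z) = Z*(1 + F) (g(F, Z) = ((F + 1)*(Z + Z))/2 = ((1 + F)*(2*Z))/2 = (2*Z*(1 + F))/2 = Z*(1 + F))
(g(-349, 383) + 496293)/(L(672, -420) - 355048) = (383*(1 - 349) + 496293)/((55 - 5*672) - 355048) = (383*(-348) + 496293)/((55 - 3360) - 355048) = (-133284 + 496293)/(-3305 - 355048) = 363009/(-358353) = 363009*(-1/358353) = -121003/119451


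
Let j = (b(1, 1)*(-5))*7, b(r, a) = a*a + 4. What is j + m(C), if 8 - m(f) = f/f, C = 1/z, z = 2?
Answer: -168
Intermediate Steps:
b(r, a) = 4 + a² (b(r, a) = a² + 4 = 4 + a²)
C = ½ (C = 1/2 = ½ ≈ 0.50000)
m(f) = 7 (m(f) = 8 - f/f = 8 - 1*1 = 8 - 1 = 7)
j = -175 (j = ((4 + 1²)*(-5))*7 = ((4 + 1)*(-5))*7 = (5*(-5))*7 = -25*7 = -175)
j + m(C) = -175 + 7 = -168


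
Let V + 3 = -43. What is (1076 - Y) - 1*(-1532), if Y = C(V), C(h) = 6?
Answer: 2602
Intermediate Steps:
V = -46 (V = -3 - 43 = -46)
Y = 6
(1076 - Y) - 1*(-1532) = (1076 - 1*6) - 1*(-1532) = (1076 - 6) + 1532 = 1070 + 1532 = 2602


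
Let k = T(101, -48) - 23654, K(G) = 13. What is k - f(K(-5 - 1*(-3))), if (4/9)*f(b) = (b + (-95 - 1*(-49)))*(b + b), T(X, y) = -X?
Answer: -43649/2 ≈ -21825.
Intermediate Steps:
f(b) = 9*b*(-46 + b)/2 (f(b) = 9*((b + (-95 - 1*(-49)))*(b + b))/4 = 9*((b + (-95 + 49))*(2*b))/4 = 9*((b - 46)*(2*b))/4 = 9*((-46 + b)*(2*b))/4 = 9*(2*b*(-46 + b))/4 = 9*b*(-46 + b)/2)
k = -23755 (k = -1*101 - 23654 = -101 - 23654 = -23755)
k - f(K(-5 - 1*(-3))) = -23755 - 9*13*(-46 + 13)/2 = -23755 - 9*13*(-33)/2 = -23755 - 1*(-3861/2) = -23755 + 3861/2 = -43649/2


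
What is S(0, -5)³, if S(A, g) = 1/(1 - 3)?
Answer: -⅛ ≈ -0.12500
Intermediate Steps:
S(A, g) = -½ (S(A, g) = 1/(-2) = -½)
S(0, -5)³ = (-½)³ = -⅛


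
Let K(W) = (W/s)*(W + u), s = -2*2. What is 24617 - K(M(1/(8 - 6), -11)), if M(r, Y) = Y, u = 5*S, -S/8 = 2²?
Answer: 100349/4 ≈ 25087.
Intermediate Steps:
S = -32 (S = -8*2² = -8*4 = -32)
u = -160 (u = 5*(-32) = -160)
s = -4
K(W) = -W*(-160 + W)/4 (K(W) = (W/(-4))*(W - 160) = (W*(-¼))*(-160 + W) = (-W/4)*(-160 + W) = -W*(-160 + W)/4)
24617 - K(M(1/(8 - 6), -11)) = 24617 - (-11)*(160 - 1*(-11))/4 = 24617 - (-11)*(160 + 11)/4 = 24617 - (-11)*171/4 = 24617 - 1*(-1881/4) = 24617 + 1881/4 = 100349/4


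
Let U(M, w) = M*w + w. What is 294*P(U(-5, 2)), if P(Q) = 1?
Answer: 294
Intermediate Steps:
U(M, w) = w + M*w
294*P(U(-5, 2)) = 294*1 = 294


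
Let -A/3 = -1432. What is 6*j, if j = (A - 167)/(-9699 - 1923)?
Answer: -4129/1937 ≈ -2.1316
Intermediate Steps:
A = 4296 (A = -3*(-1432) = 4296)
j = -4129/11622 (j = (4296 - 167)/(-9699 - 1923) = 4129/(-11622) = 4129*(-1/11622) = -4129/11622 ≈ -0.35527)
6*j = 6*(-4129/11622) = -4129/1937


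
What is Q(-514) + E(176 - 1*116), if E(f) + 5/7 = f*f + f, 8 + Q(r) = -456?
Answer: 22367/7 ≈ 3195.3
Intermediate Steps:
Q(r) = -464 (Q(r) = -8 - 456 = -464)
E(f) = -5/7 + f + f**2 (E(f) = -5/7 + (f*f + f) = -5/7 + (f**2 + f) = -5/7 + (f + f**2) = -5/7 + f + f**2)
Q(-514) + E(176 - 1*116) = -464 + (-5/7 + (176 - 1*116) + (176 - 1*116)**2) = -464 + (-5/7 + (176 - 116) + (176 - 116)**2) = -464 + (-5/7 + 60 + 60**2) = -464 + (-5/7 + 60 + 3600) = -464 + 25615/7 = 22367/7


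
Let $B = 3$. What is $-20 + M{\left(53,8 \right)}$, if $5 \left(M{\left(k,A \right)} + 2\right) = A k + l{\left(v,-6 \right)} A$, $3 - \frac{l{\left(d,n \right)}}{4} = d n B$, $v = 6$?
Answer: $\frac{3866}{5} \approx 773.2$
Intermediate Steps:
$l{\left(d,n \right)} = 12 - 12 d n$ ($l{\left(d,n \right)} = 12 - 4 d n 3 = 12 - 4 \cdot 3 d n = 12 - 12 d n$)
$M{\left(k,A \right)} = -2 + \frac{444 A}{5} + \frac{A k}{5}$ ($M{\left(k,A \right)} = -2 + \frac{A k + \left(12 - 72 \left(-6\right)\right) A}{5} = -2 + \frac{A k + \left(12 + 432\right) A}{5} = -2 + \frac{A k + 444 A}{5} = -2 + \frac{444 A + A k}{5} = -2 + \left(\frac{444 A}{5} + \frac{A k}{5}\right) = -2 + \frac{444 A}{5} + \frac{A k}{5}$)
$-20 + M{\left(53,8 \right)} = -20 + \left(-2 + \frac{444}{5} \cdot 8 + \frac{1}{5} \cdot 8 \cdot 53\right) = -20 + \left(-2 + \frac{3552}{5} + \frac{424}{5}\right) = -20 + \frac{3966}{5} = \frac{3866}{5}$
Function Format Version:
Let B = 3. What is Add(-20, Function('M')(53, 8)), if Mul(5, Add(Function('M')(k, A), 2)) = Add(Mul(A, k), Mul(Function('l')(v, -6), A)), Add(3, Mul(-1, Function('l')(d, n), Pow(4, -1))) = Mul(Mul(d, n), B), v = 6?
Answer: Rational(3866, 5) ≈ 773.20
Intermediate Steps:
Function('l')(d, n) = Add(12, Mul(-12, d, n)) (Function('l')(d, n) = Add(12, Mul(-4, Mul(Mul(d, n), 3))) = Add(12, Mul(-4, Mul(3, d, n))) = Add(12, Mul(-12, d, n)))
Function('M')(k, A) = Add(-2, Mul(Rational(444, 5), A), Mul(Rational(1, 5), A, k)) (Function('M')(k, A) = Add(-2, Mul(Rational(1, 5), Add(Mul(A, k), Mul(Add(12, Mul(-12, 6, -6)), A)))) = Add(-2, Mul(Rational(1, 5), Add(Mul(A, k), Mul(Add(12, 432), A)))) = Add(-2, Mul(Rational(1, 5), Add(Mul(A, k), Mul(444, A)))) = Add(-2, Mul(Rational(1, 5), Add(Mul(444, A), Mul(A, k)))) = Add(-2, Add(Mul(Rational(444, 5), A), Mul(Rational(1, 5), A, k))) = Add(-2, Mul(Rational(444, 5), A), Mul(Rational(1, 5), A, k)))
Add(-20, Function('M')(53, 8)) = Add(-20, Add(-2, Mul(Rational(444, 5), 8), Mul(Rational(1, 5), 8, 53))) = Add(-20, Add(-2, Rational(3552, 5), Rational(424, 5))) = Add(-20, Rational(3966, 5)) = Rational(3866, 5)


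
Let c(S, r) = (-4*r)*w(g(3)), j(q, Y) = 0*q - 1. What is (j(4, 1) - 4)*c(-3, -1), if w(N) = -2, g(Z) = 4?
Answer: 40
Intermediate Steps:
j(q, Y) = -1 (j(q, Y) = 0 - 1 = -1)
c(S, r) = 8*r (c(S, r) = -4*r*(-2) = 8*r)
(j(4, 1) - 4)*c(-3, -1) = (-1 - 4)*(8*(-1)) = -5*(-8) = 40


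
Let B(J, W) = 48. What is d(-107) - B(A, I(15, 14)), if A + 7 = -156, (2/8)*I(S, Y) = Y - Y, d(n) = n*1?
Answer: -155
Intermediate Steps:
d(n) = n
I(S, Y) = 0 (I(S, Y) = 4*(Y - Y) = 4*0 = 0)
A = -163 (A = -7 - 156 = -163)
d(-107) - B(A, I(15, 14)) = -107 - 1*48 = -107 - 48 = -155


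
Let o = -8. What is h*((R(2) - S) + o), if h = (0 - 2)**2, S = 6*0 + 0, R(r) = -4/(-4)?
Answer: -28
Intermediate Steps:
R(r) = 1 (R(r) = -4*(-1/4) = 1)
S = 0 (S = 0 + 0 = 0)
h = 4 (h = (-2)**2 = 4)
h*((R(2) - S) + o) = 4*((1 - 1*0) - 8) = 4*((1 + 0) - 8) = 4*(1 - 8) = 4*(-7) = -28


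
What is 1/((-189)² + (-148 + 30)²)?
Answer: 1/49645 ≈ 2.0143e-5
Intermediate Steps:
1/((-189)² + (-148 + 30)²) = 1/(35721 + (-118)²) = 1/(35721 + 13924) = 1/49645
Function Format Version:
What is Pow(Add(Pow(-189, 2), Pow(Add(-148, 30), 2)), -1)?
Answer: Rational(1, 49645) ≈ 2.0143e-5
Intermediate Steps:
Pow(Add(Pow(-189, 2), Pow(Add(-148, 30), 2)), -1) = Pow(Add(35721, Pow(-118, 2)), -1) = Pow(Add(35721, 13924), -1) = Pow(49645, -1) = Rational(1, 49645)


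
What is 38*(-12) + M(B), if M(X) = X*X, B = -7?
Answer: -407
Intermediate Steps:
M(X) = X²
38*(-12) + M(B) = 38*(-12) + (-7)² = -456 + 49 = -407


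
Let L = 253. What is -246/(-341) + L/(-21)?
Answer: -81107/7161 ≈ -11.326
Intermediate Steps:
-246/(-341) + L/(-21) = -246/(-341) + 253/(-21) = -246*(-1/341) + 253*(-1/21) = 246/341 - 253/21 = -81107/7161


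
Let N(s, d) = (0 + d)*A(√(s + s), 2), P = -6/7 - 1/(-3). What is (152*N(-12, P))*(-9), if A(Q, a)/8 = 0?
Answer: 0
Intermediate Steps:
P = -11/21 (P = -6*⅐ - 1*(-⅓) = -6/7 + ⅓ = -11/21 ≈ -0.52381)
A(Q, a) = 0 (A(Q, a) = 8*0 = 0)
N(s, d) = 0 (N(s, d) = (0 + d)*0 = d*0 = 0)
(152*N(-12, P))*(-9) = (152*0)*(-9) = 0*(-9) = 0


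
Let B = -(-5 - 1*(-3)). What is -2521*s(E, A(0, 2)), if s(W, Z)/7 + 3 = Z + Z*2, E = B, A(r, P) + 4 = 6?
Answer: -52941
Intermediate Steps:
A(r, P) = 2 (A(r, P) = -4 + 6 = 2)
B = 2 (B = -(-5 + 3) = -1*(-2) = 2)
E = 2
s(W, Z) = -21 + 21*Z (s(W, Z) = -21 + 7*(Z + Z*2) = -21 + 7*(Z + 2*Z) = -21 + 7*(3*Z) = -21 + 21*Z)
-2521*s(E, A(0, 2)) = -2521*(-21 + 21*2) = -2521*(-21 + 42) = -2521*21 = -52941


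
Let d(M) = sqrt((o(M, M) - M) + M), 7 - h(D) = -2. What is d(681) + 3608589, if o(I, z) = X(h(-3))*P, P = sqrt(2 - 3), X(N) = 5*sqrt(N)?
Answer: 3608589 + sqrt(15)*sqrt(I) ≈ 3.6086e+6 + 2.7386*I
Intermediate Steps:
h(D) = 9 (h(D) = 7 - 1*(-2) = 7 + 2 = 9)
P = I (P = sqrt(-1) = I ≈ 1.0*I)
o(I, z) = 15*I (o(I, z) = (5*sqrt(9))*I = (5*3)*I = 15*I)
d(M) = sqrt(15)*sqrt(I) (d(M) = sqrt((15*I - M) + M) = sqrt((-M + 15*I) + M) = sqrt(15*I) = sqrt(15)*sqrt(I))
d(681) + 3608589 = sqrt(15)*sqrt(I) + 3608589 = 3608589 + sqrt(15)*sqrt(I)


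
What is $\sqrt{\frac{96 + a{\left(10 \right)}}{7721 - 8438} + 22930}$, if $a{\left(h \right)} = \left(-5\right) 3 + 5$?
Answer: $\frac{2 \sqrt{2946999777}}{717} \approx 151.43$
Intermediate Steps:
$a{\left(h \right)} = -10$ ($a{\left(h \right)} = -15 + 5 = -10$)
$\sqrt{\frac{96 + a{\left(10 \right)}}{7721 - 8438} + 22930} = \sqrt{\frac{96 - 10}{7721 - 8438} + 22930} = \sqrt{\frac{86}{-717} + 22930} = \sqrt{86 \left(- \frac{1}{717}\right) + 22930} = \sqrt{- \frac{86}{717} + 22930} = \sqrt{\frac{16440724}{717}} = \frac{2 \sqrt{2946999777}}{717}$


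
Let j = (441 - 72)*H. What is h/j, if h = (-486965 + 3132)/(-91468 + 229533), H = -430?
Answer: 483833/21906773550 ≈ 2.2086e-5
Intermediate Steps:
j = -158670 (j = (441 - 72)*(-430) = 369*(-430) = -158670)
h = -483833/138065 ≈ -3.5044
h/j = -483833/138065/(-158670) = -483833/138065*(-1/158670) = 483833/21906773550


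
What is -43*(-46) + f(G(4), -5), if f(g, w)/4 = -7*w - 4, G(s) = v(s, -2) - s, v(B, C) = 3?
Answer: 2102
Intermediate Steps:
G(s) = 3 - s
f(g, w) = -16 - 28*w (f(g, w) = 4*(-7*w - 4) = 4*(-4 - 7*w) = -16 - 28*w)
-43*(-46) + f(G(4), -5) = -43*(-46) + (-16 - 28*(-5)) = 1978 + (-16 + 140) = 1978 + 124 = 2102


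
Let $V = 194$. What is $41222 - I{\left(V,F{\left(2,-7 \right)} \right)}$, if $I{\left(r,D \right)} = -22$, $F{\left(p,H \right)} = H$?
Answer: $41244$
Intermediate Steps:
$41222 - I{\left(V,F{\left(2,-7 \right)} \right)} = 41222 - -22 = 41222 + 22 = 41244$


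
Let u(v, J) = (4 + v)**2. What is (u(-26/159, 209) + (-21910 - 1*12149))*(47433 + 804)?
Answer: -13838768868841/8427 ≈ -1.6422e+9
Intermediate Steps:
(u(-26/159, 209) + (-21910 - 1*12149))*(47433 + 804) = ((4 - 26/159)**2 + (-21910 - 1*12149))*(47433 + 804) = ((4 - 26*1/159)**2 + (-21910 - 12149))*48237 = ((4 - 26/159)**2 - 34059)*48237 = ((610/159)**2 - 34059)*48237 = (372100/25281 - 34059)*48237 = -860673479/25281*48237 = -13838768868841/8427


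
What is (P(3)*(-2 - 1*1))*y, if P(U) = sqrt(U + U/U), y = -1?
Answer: 6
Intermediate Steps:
P(U) = sqrt(1 + U) (P(U) = sqrt(U + 1) = sqrt(1 + U))
(P(3)*(-2 - 1*1))*y = (sqrt(1 + 3)*(-2 - 1*1))*(-1) = (sqrt(4)*(-2 - 1))*(-1) = (2*(-3))*(-1) = -6*(-1) = 6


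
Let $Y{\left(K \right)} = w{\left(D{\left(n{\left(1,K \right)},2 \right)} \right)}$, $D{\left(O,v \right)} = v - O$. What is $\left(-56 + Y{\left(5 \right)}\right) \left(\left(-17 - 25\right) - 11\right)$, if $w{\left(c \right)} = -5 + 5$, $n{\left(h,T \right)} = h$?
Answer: $2968$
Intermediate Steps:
$w{\left(c \right)} = 0$
$Y{\left(K \right)} = 0$
$\left(-56 + Y{\left(5 \right)}\right) \left(\left(-17 - 25\right) - 11\right) = \left(-56 + 0\right) \left(\left(-17 - 25\right) - 11\right) = - 56 \left(-42 - 11\right) = \left(-56\right) \left(-53\right) = 2968$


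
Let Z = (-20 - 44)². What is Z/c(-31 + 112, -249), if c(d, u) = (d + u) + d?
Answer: -4096/87 ≈ -47.080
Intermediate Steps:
c(d, u) = u + 2*d
Z = 4096 (Z = (-64)² = 4096)
Z/c(-31 + 112, -249) = 4096/(-249 + 2*(-31 + 112)) = 4096/(-249 + 2*81) = 4096/(-249 + 162) = 4096/(-87) = 4096*(-1/87) = -4096/87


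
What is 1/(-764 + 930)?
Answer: 1/166 ≈ 0.0060241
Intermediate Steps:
1/(-764 + 930) = 1/166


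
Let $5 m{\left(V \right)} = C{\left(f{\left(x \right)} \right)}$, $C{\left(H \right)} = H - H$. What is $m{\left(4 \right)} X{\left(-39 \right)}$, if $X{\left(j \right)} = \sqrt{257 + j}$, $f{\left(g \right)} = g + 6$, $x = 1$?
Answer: $0$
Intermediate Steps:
$f{\left(g \right)} = 6 + g$
$C{\left(H \right)} = 0$
$m{\left(V \right)} = 0$ ($m{\left(V \right)} = \frac{1}{5} \cdot 0 = 0$)
$m{\left(4 \right)} X{\left(-39 \right)} = 0 \sqrt{257 - 39} = 0 \sqrt{218} = 0$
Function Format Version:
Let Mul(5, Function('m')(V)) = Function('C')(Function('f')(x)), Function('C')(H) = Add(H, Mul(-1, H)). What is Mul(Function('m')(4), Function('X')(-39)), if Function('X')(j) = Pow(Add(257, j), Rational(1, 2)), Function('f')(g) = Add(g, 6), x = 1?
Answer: 0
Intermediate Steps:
Function('f')(g) = Add(6, g)
Function('C')(H) = 0
Function('m')(V) = 0 (Function('m')(V) = Mul(Rational(1, 5), 0) = 0)
Mul(Function('m')(4), Function('X')(-39)) = Mul(0, Pow(Add(257, -39), Rational(1, 2))) = Mul(0, Pow(218, Rational(1, 2))) = 0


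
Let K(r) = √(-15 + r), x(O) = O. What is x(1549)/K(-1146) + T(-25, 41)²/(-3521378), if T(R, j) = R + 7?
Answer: -162/1760689 - 1549*I*√129/387 ≈ -9.2009e-5 - 45.461*I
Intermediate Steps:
T(R, j) = 7 + R
x(1549)/K(-1146) + T(-25, 41)²/(-3521378) = 1549/(√(-15 - 1146)) + (7 - 25)²/(-3521378) = 1549/(√(-1161)) + (-18)²*(-1/3521378) = 1549/((3*I*√129)) + 324*(-1/3521378) = 1549*(-I*√129/387) - 162/1760689 = -1549*I*√129/387 - 162/1760689 = -162/1760689 - 1549*I*√129/387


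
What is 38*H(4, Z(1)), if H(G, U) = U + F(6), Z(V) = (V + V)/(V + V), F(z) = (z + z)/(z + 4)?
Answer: 418/5 ≈ 83.600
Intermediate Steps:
F(z) = 2*z/(4 + z) (F(z) = (2*z)/(4 + z) = 2*z/(4 + z))
Z(V) = 1 (Z(V) = (2*V)/((2*V)) = (2*V)*(1/(2*V)) = 1)
H(G, U) = 6/5 + U (H(G, U) = U + 2*6/(4 + 6) = U + 2*6/10 = U + 2*6*(1/10) = U + 6/5 = 6/5 + U)
38*H(4, Z(1)) = 38*(6/5 + 1) = 38*(11/5) = 418/5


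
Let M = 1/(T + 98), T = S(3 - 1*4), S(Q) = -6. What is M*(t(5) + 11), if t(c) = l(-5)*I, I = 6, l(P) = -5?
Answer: -19/92 ≈ -0.20652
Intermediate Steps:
T = -6
t(c) = -30 (t(c) = -5*6 = -30)
M = 1/92 (M = 1/(-6 + 98) = 1/92 ≈ 0.010870)
M*(t(5) + 11) = (-30 + 11)/92 = (1/92)*(-19) = -19/92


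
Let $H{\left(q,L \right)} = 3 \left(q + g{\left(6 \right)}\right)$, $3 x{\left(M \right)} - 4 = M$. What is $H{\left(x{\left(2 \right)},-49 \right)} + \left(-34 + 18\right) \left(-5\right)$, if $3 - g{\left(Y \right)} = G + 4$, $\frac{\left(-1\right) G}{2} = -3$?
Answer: $65$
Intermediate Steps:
$G = 6$ ($G = \left(-2\right) \left(-3\right) = 6$)
$x{\left(M \right)} = \frac{4}{3} + \frac{M}{3}$
$g{\left(Y \right)} = -7$ ($g{\left(Y \right)} = 3 - \left(6 + 4\right) = 3 - 10 = -7$)
$H{\left(q,L \right)} = -21 + 3 q$ ($H{\left(q,L \right)} = 3 \left(q - 7\right) = 3 \left(-7 + q\right) = -21 + 3 q$)
$H{\left(x{\left(2 \right)},-49 \right)} + \left(-34 + 18\right) \left(-5\right) = \left(-21 + 3 \left(\frac{4}{3} + \frac{1}{3} \cdot 2\right)\right) + \left(-34 + 18\right) \left(-5\right) = \left(-21 + 3 \left(\frac{4}{3} + \frac{2}{3}\right)\right) - -80 = \left(-21 + 3 \cdot 2\right) + 80 = \left(-21 + 6\right) + 80 = -15 + 80 = 65$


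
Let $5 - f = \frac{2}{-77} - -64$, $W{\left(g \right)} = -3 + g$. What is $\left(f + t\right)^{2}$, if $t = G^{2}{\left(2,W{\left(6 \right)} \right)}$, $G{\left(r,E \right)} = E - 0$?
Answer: $\frac{14807104}{5929} \approx 2497.4$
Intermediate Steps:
$G{\left(r,E \right)} = E$ ($G{\left(r,E \right)} = E + 0 = E$)
$f = - \frac{4541}{77}$ ($f = 5 - \left(\frac{2}{-77} - -64\right) = 5 - \left(2 \left(- \frac{1}{77}\right) + 64\right) = 5 - \left(- \frac{2}{77} + 64\right) = 5 - \frac{4926}{77} = - \frac{4541}{77} \approx -58.974$)
$t = 9$ ($t = \left(-3 + 6\right)^{2} = 3^{2} = 9$)
$\left(f + t\right)^{2} = \left(- \frac{4541}{77} + 9\right)^{2} = \left(- \frac{3848}{77}\right)^{2} = \frac{14807104}{5929}$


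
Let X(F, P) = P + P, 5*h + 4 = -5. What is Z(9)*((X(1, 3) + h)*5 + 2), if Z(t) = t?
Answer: 207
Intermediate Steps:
h = -9/5 (h = -⅘ + (⅕)*(-5) = -⅘ - 1 = -9/5 ≈ -1.8000)
X(F, P) = 2*P
Z(9)*((X(1, 3) + h)*5 + 2) = 9*((2*3 - 9/5)*5 + 2) = 9*((6 - 9/5)*5 + 2) = 9*((21/5)*5 + 2) = 9*(21 + 2) = 9*23 = 207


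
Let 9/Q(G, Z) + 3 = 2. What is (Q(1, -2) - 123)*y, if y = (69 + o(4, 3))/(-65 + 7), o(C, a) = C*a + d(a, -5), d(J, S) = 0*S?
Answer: 5346/29 ≈ 184.34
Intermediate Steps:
d(J, S) = 0
Q(G, Z) = -9 (Q(G, Z) = 9/(-3 + 2) = 9/(-1) = 9*(-1) = -9)
o(C, a) = C*a (o(C, a) = C*a + 0 = C*a)
y = -81/58 (y = (69 + 4*3)/(-65 + 7) = (69 + 12)/(-58) = 81*(-1/58) = -81/58 ≈ -1.3966)
(Q(1, -2) - 123)*y = (-9 - 123)*(-81/58) = -132*(-81/58) = 5346/29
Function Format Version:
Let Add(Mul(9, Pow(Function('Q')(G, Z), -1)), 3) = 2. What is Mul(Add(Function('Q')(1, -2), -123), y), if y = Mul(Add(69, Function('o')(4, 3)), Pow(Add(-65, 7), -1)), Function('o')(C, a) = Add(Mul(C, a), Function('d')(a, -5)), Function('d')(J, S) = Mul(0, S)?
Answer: Rational(5346, 29) ≈ 184.34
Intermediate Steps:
Function('d')(J, S) = 0
Function('Q')(G, Z) = -9 (Function('Q')(G, Z) = Mul(9, Pow(Add(-3, 2), -1)) = Mul(9, Pow(-1, -1)) = Mul(9, -1) = -9)
Function('o')(C, a) = Mul(C, a) (Function('o')(C, a) = Add(Mul(C, a), 0) = Mul(C, a))
y = Rational(-81, 58) (y = Mul(Add(69, Mul(4, 3)), Pow(Add(-65, 7), -1)) = Mul(Add(69, 12), Pow(-58, -1)) = Mul(81, Rational(-1, 58)) = Rational(-81, 58) ≈ -1.3966)
Mul(Add(Function('Q')(1, -2), -123), y) = Mul(Add(-9, -123), Rational(-81, 58)) = Mul(-132, Rational(-81, 58)) = Rational(5346, 29)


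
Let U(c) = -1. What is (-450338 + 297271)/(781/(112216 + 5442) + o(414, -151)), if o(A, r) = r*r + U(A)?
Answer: -18009557086/2682603181 ≈ -6.7135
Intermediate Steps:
o(A, r) = -1 + r**2 (o(A, r) = r*r - 1 = r**2 - 1 = -1 + r**2)
(-450338 + 297271)/(781/(112216 + 5442) + o(414, -151)) = (-450338 + 297271)/(781/(112216 + 5442) + (-1 + (-151)**2)) = -153067/(781/117658 + (-1 + 22801)) = -153067/(781*(1/117658) + 22800) = -153067/(781/117658 + 22800) = -153067/2682603181/117658 = -153067*117658/2682603181 = -18009557086/2682603181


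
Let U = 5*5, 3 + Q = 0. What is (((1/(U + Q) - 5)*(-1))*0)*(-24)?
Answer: 0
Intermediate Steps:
Q = -3 (Q = -3 + 0 = -3)
U = 25
(((1/(U + Q) - 5)*(-1))*0)*(-24) = (((1/(25 - 3) - 5)*(-1))*0)*(-24) = (((1/22 - 5)*(-1))*0)*(-24) = (-109/22*(-1)*0)*(-24) = ((109/22)*0)*(-24) = 0*(-24) = 0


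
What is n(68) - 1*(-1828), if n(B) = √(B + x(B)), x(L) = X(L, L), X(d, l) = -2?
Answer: 1828 + √66 ≈ 1836.1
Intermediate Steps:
x(L) = -2
n(B) = √(-2 + B) (n(B) = √(B - 2) = √(-2 + B))
n(68) - 1*(-1828) = √(-2 + 68) - 1*(-1828) = √66 + 1828 = 1828 + √66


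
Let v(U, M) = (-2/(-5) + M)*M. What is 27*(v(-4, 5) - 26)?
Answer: 27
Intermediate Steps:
v(U, M) = M*(2/5 + M) (v(U, M) = (-2*(-1/5) + M)*M = (2/5 + M)*M = M*(2/5 + M))
27*(v(-4, 5) - 26) = 27*((1/5)*5*(2 + 5*5) - 26) = 27*((1/5)*5*(2 + 25) - 26) = 27*((1/5)*5*27 - 26) = 27*(27 - 26) = 27*1 = 27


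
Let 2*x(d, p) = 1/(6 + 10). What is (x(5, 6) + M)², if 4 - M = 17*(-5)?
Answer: 8116801/1024 ≈ 7926.6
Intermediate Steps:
M = 89 (M = 4 - 17*(-5) = 4 - 1*(-85) = 4 + 85 = 89)
x(d, p) = 1/32 (x(d, p) = 1/(2*(6 + 10)) = (½)/16 = (½)*(1/16) = 1/32)
(x(5, 6) + M)² = (1/32 + 89)² = (2849/32)² = 8116801/1024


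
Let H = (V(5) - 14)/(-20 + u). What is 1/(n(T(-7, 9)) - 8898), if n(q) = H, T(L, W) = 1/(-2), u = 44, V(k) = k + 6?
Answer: -8/71185 ≈ -0.00011238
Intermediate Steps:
V(k) = 6 + k
H = -⅛ (H = ((6 + 5) - 14)/(-20 + 44) = (11 - 14)/24 = -3*1/24 = -⅛ ≈ -0.12500)
T(L, W) = -½
n(q) = -⅛
1/(n(T(-7, 9)) - 8898) = 1/(-⅛ - 8898) = 1/(-71185/8) = -8/71185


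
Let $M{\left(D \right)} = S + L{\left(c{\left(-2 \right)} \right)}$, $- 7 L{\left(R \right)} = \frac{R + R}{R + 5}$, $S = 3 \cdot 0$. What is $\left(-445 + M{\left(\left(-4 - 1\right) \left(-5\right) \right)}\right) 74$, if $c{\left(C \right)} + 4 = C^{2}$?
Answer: $-32930$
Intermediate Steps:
$c{\left(C \right)} = -4 + C^{2}$
$S = 0$
$L{\left(R \right)} = - \frac{2 R}{7 \left(5 + R\right)}$ ($L{\left(R \right)} = - \frac{\left(R + R\right) \frac{1}{R + 5}}{7} = - \frac{2 R \frac{1}{5 + R}}{7} = - \frac{2 R}{7 \left(5 + R\right)}$)
$M{\left(D \right)} = 0$ ($M{\left(D \right)} = 0 - \frac{2 \left(-4 + \left(-2\right)^{2}\right)}{35 + 7 \left(-4 + \left(-2\right)^{2}\right)} = 0 - \frac{2 \left(-4 + 4\right)}{35 + 7 \left(-4 + 4\right)} = 0 - \frac{0}{35 + 7 \cdot 0} = 0 - \frac{0}{35 + 0} = 0 - \frac{0}{35} = 0 - 0 \cdot \frac{1}{35} = 0 + 0 = 0$)
$\left(-445 + M{\left(\left(-4 - 1\right) \left(-5\right) \right)}\right) 74 = \left(-445 + 0\right) 74 = \left(-445\right) 74 = -32930$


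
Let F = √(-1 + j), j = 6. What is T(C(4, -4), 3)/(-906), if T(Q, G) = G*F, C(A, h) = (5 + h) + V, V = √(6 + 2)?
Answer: -√5/302 ≈ -0.0074042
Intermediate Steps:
F = √5 (F = √(-1 + 6) = √5 ≈ 2.2361)
V = 2*√2 (V = √8 = 2*√2 ≈ 2.8284)
C(A, h) = 5 + h + 2*√2 (C(A, h) = (5 + h) + 2*√2 = 5 + h + 2*√2)
T(Q, G) = G*√5
T(C(4, -4), 3)/(-906) = (3*√5)/(-906) = (3*√5)*(-1/906) = -√5/302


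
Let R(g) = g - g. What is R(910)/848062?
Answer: 0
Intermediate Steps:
R(g) = 0
R(910)/848062 = 0/848062 = 0*(1/848062) = 0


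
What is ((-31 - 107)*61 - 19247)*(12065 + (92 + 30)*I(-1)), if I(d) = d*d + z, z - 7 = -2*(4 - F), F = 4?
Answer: -360779265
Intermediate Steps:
z = 7 (z = 7 - 2*(4 - 1*4) = 7 - 2*(4 - 4) = 7 - 2*0 = 7 + 0 = 7)
I(d) = 7 + d² (I(d) = d*d + 7 = d² + 7 = 7 + d²)
((-31 - 107)*61 - 19247)*(12065 + (92 + 30)*I(-1)) = ((-31 - 107)*61 - 19247)*(12065 + (92 + 30)*(7 + (-1)²)) = (-138*61 - 19247)*(12065 + 122*(7 + 1)) = (-8418 - 19247)*(12065 + 122*8) = -27665*(12065 + 976) = -27665*13041 = -360779265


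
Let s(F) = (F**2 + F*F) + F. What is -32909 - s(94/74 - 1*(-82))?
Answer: -64151540/1369 ≈ -46860.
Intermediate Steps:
s(F) = F + 2*F**2 (s(F) = (F**2 + F**2) + F = 2*F**2 + F = F + 2*F**2)
-32909 - s(94/74 - 1*(-82)) = -32909 - (94/74 - 1*(-82))*(1 + 2*(94/74 - 1*(-82))) = -32909 - (94*(1/74) + 82)*(1 + 2*(94*(1/74) + 82)) = -32909 - (47/37 + 82)*(1 + 2*(47/37 + 82)) = -32909 - 3081*(1 + 2*(3081/37))/37 = -32909 - 3081*(1 + 6162/37)/37 = -32909 - 3081*6199/(37*37) = -32909 - 1*19099119/1369 = -32909 - 19099119/1369 = -64151540/1369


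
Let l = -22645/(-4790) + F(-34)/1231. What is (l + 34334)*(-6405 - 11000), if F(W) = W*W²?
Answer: -704170436980095/1179298 ≈ -5.9711e+8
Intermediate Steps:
F(W) = W³
l = -32078033/1179298 (l = -22645/(-4790) + (-34)³/1231 = -22645*(-1/4790) - 39304*1/1231 = 4529/958 - 39304/1231 = -32078033/1179298 ≈ -27.201)
(l + 34334)*(-6405 - 11000) = (-32078033/1179298 + 34334)*(-6405 - 11000) = (40457939499/1179298)*(-17405) = -704170436980095/1179298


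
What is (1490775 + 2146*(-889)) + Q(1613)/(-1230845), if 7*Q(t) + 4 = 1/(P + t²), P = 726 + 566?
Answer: -9352798842978443242/22427752315815 ≈ -4.1702e+5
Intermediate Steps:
P = 1292
Q(t) = -4/7 + 1/(7*(1292 + t²))
(1490775 + 2146*(-889)) + Q(1613)/(-1230845) = (1490775 + 2146*(-889)) + ((-5167 - 4*1613²)/(7*(1292 + 1613²)))/(-1230845) = (1490775 - 1907794) + ((-5167 - 4*2601769)/(7*(1292 + 2601769)))*(-1/1230845) = -417019 + ((⅐)*(-5167 - 10407076)/2603061)*(-1/1230845) = -417019 + ((⅐)*(1/2603061)*(-10412243))*(-1/1230845) = -417019 - 10412243/18221427*(-1/1230845) = -417019 + 10412243/22427752315815 = -9352798842978443242/22427752315815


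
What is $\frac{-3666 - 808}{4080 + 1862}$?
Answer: $- \frac{2237}{2971} \approx -0.75294$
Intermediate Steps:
$\frac{-3666 - 808}{4080 + 1862} = - \frac{4474}{5942} = \left(-4474\right) \frac{1}{5942} = - \frac{2237}{2971}$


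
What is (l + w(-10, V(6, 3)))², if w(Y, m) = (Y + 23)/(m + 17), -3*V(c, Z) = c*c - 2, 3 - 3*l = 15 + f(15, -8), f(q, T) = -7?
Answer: 1024/2601 ≈ 0.39369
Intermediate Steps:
l = -5/3 (l = 1 - (15 - 7)/3 = 1 - ⅓*8 = 1 - 8/3 = -5/3 ≈ -1.6667)
V(c, Z) = ⅔ - c²/3 (V(c, Z) = -(c*c - 2)/3 = -(c² - 2)/3 = -(-2 + c²)/3 = ⅔ - c²/3)
w(Y, m) = (23 + Y)/(17 + m)
(l + w(-10, V(6, 3)))² = (-5/3 + (23 - 10)/(17 + (⅔ - ⅓*6²)))² = (-5/3 + 13/(17 + (⅔ - ⅓*36)))² = (-5/3 + 13/(17 + (⅔ - 12)))² = (-5/3 + 13/(17 - 34/3))² = (-5/3 + 13/(17/3))² = (-5/3 + (3/17)*13)² = (-5/3 + 39/17)² = (32/51)² = 1024/2601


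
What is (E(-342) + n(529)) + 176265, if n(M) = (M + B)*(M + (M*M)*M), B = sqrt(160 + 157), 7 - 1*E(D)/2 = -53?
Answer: 78311441507 + 148036418*sqrt(317) ≈ 8.0947e+10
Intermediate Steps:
E(D) = 120 (E(D) = 14 - 2*(-53) = 14 + 106 = 120)
B = sqrt(317) ≈ 17.805
n(M) = (M + sqrt(317))*(M + M**3) (n(M) = (M + sqrt(317))*(M + (M*M)*M) = (M + sqrt(317))*(M + M**2*M) = (M + sqrt(317))*(M + M**3))
(E(-342) + n(529)) + 176265 = (120 + 529*(529 + sqrt(317) + 529**3 + sqrt(317)*529**2)) + 176265 = (120 + 529*(529 + sqrt(317) + 148035889 + sqrt(317)*279841)) + 176265 = (120 + 529*(529 + sqrt(317) + 148035889 + 279841*sqrt(317))) + 176265 = (120 + 529*(148036418 + 279842*sqrt(317))) + 176265 = (120 + (78311265122 + 148036418*sqrt(317))) + 176265 = (78311265242 + 148036418*sqrt(317)) + 176265 = 78311441507 + 148036418*sqrt(317)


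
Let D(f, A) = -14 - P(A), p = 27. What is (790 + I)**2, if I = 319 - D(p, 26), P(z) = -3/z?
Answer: 852348025/676 ≈ 1.2609e+6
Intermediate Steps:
D(f, A) = -14 + 3/A (D(f, A) = -14 - (-3)/A = -14 + 3/A)
I = 8655/26 (I = 319 - (-14 + 3/26) = 319 - 1*(-361/26) = 319 + 361/26 = 8655/26 ≈ 332.88)
(790 + I)**2 = (790 + 8655/26)**2 = (29195/26)**2 = 852348025/676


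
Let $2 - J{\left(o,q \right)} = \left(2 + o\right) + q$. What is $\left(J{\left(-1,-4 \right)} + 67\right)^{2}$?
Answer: $5184$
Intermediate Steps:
$J{\left(o,q \right)} = - o - q$ ($J{\left(o,q \right)} = 2 - \left(\left(2 + o\right) + q\right) = 2 - \left(2 + o + q\right) = - o - q$)
$\left(J{\left(-1,-4 \right)} + 67\right)^{2} = \left(\left(\left(-1\right) \left(-1\right) - -4\right) + 67\right)^{2} = \left(\left(1 + 4\right) + 67\right)^{2} = \left(5 + 67\right)^{2} = 72^{2} = 5184$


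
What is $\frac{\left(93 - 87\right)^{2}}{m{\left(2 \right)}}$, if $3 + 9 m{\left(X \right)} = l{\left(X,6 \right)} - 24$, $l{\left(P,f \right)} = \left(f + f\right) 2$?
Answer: $-108$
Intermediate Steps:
$l{\left(P,f \right)} = 4 f$ ($l{\left(P,f \right)} = 2 f 2 = 4 f$)
$m{\left(X \right)} = - \frac{1}{3}$ ($m{\left(X \right)} = - \frac{1}{3} + \frac{4 \cdot 6 - 24}{9} = - \frac{1}{3} + \frac{24 - 24}{9} = - \frac{1}{3} + \frac{1}{9} \cdot 0 = - \frac{1}{3} + 0 = - \frac{1}{3}$)
$\frac{\left(93 - 87\right)^{2}}{m{\left(2 \right)}} = \frac{\left(93 - 87\right)^{2}}{- \frac{1}{3}} = 6^{2} \left(-3\right) = 36 \left(-3\right) = -108$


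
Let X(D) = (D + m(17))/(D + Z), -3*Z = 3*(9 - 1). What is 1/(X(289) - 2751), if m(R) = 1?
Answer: -281/772741 ≈ -0.00036364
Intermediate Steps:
Z = -8 (Z = -(9 - 1) = -8 ≈ -8.0000)
X(D) = (1 + D)/(-8 + D) (X(D) = (D + 1)/(D - 8) = (1 + D)/(-8 + D))
1/(X(289) - 2751) = 1/((1 + 289)/(-8 + 289) - 2751) = 1/(290/281 - 2751) = 1/(-772741/281) = -281/772741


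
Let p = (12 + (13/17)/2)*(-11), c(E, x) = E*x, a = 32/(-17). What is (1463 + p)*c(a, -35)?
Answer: 25262160/289 ≈ 87412.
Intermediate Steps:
a = -32/17 (a = 32*(-1/17) = -32/17 ≈ -1.8824)
p = -4631/34 (p = (12 + (13*(1/17))*(½))*(-11) = (12 + (13/17)*(½))*(-11) = (12 + 13/34)*(-11) = (421/34)*(-11) = -4631/34 ≈ -136.21)
(1463 + p)*c(a, -35) = (1463 - 4631/34)*(-32/17*(-35)) = (45111/34)*(1120/17) = 25262160/289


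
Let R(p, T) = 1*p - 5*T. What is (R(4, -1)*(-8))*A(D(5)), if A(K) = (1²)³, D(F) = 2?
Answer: -72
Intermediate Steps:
R(p, T) = p - 5*T
A(K) = 1 (A(K) = 1³ = 1)
(R(4, -1)*(-8))*A(D(5)) = ((4 - 5*(-1))*(-8))*1 = ((4 + 5)*(-8))*1 = (9*(-8))*1 = -72*1 = -72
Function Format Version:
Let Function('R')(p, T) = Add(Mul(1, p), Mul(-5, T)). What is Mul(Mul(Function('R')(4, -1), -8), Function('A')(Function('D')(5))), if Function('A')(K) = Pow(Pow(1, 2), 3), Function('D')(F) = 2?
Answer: -72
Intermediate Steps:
Function('R')(p, T) = Add(p, Mul(-5, T))
Function('A')(K) = 1 (Function('A')(K) = Pow(1, 3) = 1)
Mul(Mul(Function('R')(4, -1), -8), Function('A')(Function('D')(5))) = Mul(Mul(Add(4, Mul(-5, -1)), -8), 1) = Mul(Mul(Add(4, 5), -8), 1) = Mul(Mul(9, -8), 1) = Mul(-72, 1) = -72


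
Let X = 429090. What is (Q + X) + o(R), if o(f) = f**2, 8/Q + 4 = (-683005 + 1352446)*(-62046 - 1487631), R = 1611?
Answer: 3137576355895214563/1037417320561 ≈ 3.0244e+6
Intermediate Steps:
Q = -8/1037417320561 (Q = 8/(-4 + (-683005 + 1352446)*(-62046 - 1487631)) = 8/(-4 + 669441*(-1549677)) = 8/(-4 - 1037417320557) = 8/(-1037417320561) = 8*(-1/1037417320561) = -8/1037417320561 ≈ -7.7115e-12)
(Q + X) + o(R) = (-8/1037417320561 + 429090) + 1611**2 = 445145398079519482/1037417320561 + 2595321 = 3137576355895214563/1037417320561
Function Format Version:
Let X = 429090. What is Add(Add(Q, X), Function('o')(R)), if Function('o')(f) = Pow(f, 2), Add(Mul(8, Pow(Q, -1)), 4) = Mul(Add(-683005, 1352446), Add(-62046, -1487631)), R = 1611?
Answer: Rational(3137576355895214563, 1037417320561) ≈ 3.0244e+6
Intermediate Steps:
Q = Rational(-8, 1037417320561) (Q = Mul(8, Pow(Add(-4, Mul(Add(-683005, 1352446), Add(-62046, -1487631))), -1)) = Mul(8, Pow(Add(-4, Mul(669441, -1549677)), -1)) = Mul(8, Pow(Add(-4, -1037417320557), -1)) = Mul(8, Pow(-1037417320561, -1)) = Mul(8, Rational(-1, 1037417320561)) = Rational(-8, 1037417320561) ≈ -7.7115e-12)
Add(Add(Q, X), Function('o')(R)) = Add(Add(Rational(-8, 1037417320561), 429090), Pow(1611, 2)) = Add(Rational(445145398079519482, 1037417320561), 2595321) = Rational(3137576355895214563, 1037417320561)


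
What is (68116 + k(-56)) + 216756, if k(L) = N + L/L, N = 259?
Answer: 285132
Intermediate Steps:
k(L) = 260 (k(L) = 259 + L/L = 259 + 1 = 260)
(68116 + k(-56)) + 216756 = (68116 + 260) + 216756 = 68376 + 216756 = 285132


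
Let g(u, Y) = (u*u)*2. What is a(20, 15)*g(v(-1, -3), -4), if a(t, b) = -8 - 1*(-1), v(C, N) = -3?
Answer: -126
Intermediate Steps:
a(t, b) = -7 (a(t, b) = -8 + 1 = -7)
g(u, Y) = 2*u² (g(u, Y) = u²*2 = 2*u²)
a(20, 15)*g(v(-1, -3), -4) = -14*(-3)² = -14*9 = -7*18 = -126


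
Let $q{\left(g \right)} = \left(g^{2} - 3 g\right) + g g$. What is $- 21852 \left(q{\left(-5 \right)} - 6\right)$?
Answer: $-1289268$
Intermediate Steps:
$q{\left(g \right)} = - 3 g + 2 g^{2}$ ($q{\left(g \right)} = \left(g^{2} - 3 g\right) + g^{2} = - 3 g + 2 g^{2}$)
$- 21852 \left(q{\left(-5 \right)} - 6\right) = - 21852 \left(- 5 \left(-3 + 2 \left(-5\right)\right) - 6\right) = - 21852 \left(- 5 \left(-3 - 10\right) - 6\right) = - 21852 \left(\left(-5\right) \left(-13\right) - 6\right) = - 21852 \left(65 - 6\right) = \left(-21852\right) 59 = -1289268$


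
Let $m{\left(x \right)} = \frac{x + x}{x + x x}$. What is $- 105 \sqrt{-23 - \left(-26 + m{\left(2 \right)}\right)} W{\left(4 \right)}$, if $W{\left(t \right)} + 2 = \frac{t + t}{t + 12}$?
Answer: $\frac{105 \sqrt{21}}{2} \approx 240.59$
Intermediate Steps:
$m{\left(x \right)} = \frac{2 x}{x + x^{2}}$
$W{\left(t \right)} = -2 + \frac{2 t}{12 + t}$ ($W{\left(t \right)} = -2 + \frac{t + t}{t + 12} = -2 + \frac{2 t}{12 + t}$)
$- 105 \sqrt{-23 - \left(-26 + m{\left(2 \right)}\right)} W{\left(4 \right)} = - 105 \sqrt{-23 + \left(26 - \frac{2}{1 + 2}\right)} \left(- \frac{24}{12 + 4}\right) = - 105 \sqrt{-23 + \left(26 - \frac{2}{3}\right)} \left(- \frac{24}{16}\right) = - 105 \sqrt{-23 + \left(26 - 2 \cdot \frac{1}{3}\right)} \left(\left(-24\right) \frac{1}{16}\right) = - 105 \sqrt{-23 + \left(26 - \frac{2}{3}\right)} \left(- \frac{3}{2}\right) = - 105 \sqrt{-23 + \frac{76}{3}} \left(- \frac{3}{2}\right) = - 105 \sqrt{\frac{7}{3}} \left(- \frac{3}{2}\right) = - 105 \frac{\sqrt{21}}{3} \left(- \frac{3}{2}\right) = - 35 \sqrt{21} \left(- \frac{3}{2}\right) = \frac{105 \sqrt{21}}{2}$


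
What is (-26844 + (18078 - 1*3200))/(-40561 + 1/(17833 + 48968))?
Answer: 399670383/1354757680 ≈ 0.29501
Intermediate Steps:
(-26844 + (18078 - 1*3200))/(-40561 + 1/(17833 + 48968)) = (-26844 + (18078 - 3200))/(-40561 + 1/66801) = (-26844 + 14878)/(-40561 + 1/66801) = -11966/(-2709515360/66801) = -11966*(-66801/2709515360) = 399670383/1354757680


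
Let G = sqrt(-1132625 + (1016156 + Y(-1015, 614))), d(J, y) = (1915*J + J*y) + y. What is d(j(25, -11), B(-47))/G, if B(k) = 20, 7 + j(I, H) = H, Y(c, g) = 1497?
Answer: 17405*I*sqrt(28743)/28743 ≈ 102.66*I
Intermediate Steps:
j(I, H) = -7 + H
d(J, y) = y + 1915*J + J*y
G = 2*I*sqrt(28743) (G = sqrt(-1132625 + (1016156 + 1497)) = sqrt(-1132625 + 1017653) = sqrt(-114972) = 2*I*sqrt(28743) ≈ 339.08*I)
d(j(25, -11), B(-47))/G = (20 + 1915*(-7 - 11) + (-7 - 11)*20)/((2*I*sqrt(28743))) = (20 + 1915*(-18) - 18*20)*(-I*sqrt(28743)/57486) = (20 - 34470 - 360)*(-I*sqrt(28743)/57486) = -(-17405)*I*sqrt(28743)/28743 = 17405*I*sqrt(28743)/28743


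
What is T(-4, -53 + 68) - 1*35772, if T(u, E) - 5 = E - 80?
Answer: -35832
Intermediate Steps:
T(u, E) = -75 + E (T(u, E) = 5 + (E - 80) = 5 + (-80 + E) = -75 + E)
T(-4, -53 + 68) - 1*35772 = (-75 + (-53 + 68)) - 1*35772 = (-75 + 15) - 35772 = -60 - 35772 = -35832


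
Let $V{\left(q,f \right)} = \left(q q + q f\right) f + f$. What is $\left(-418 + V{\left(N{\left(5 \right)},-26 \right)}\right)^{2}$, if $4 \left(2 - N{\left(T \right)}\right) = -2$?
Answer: $\frac{4695889}{4} \approx 1.174 \cdot 10^{6}$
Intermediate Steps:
$N{\left(T \right)} = \frac{5}{2}$ ($N{\left(T \right)} = 2 - - \frac{1}{2} = 2 + \frac{1}{2} = \frac{5}{2}$)
$V{\left(q,f \right)} = f + f \left(q^{2} + f q\right)$ ($V{\left(q,f \right)} = \left(q^{2} + f q\right) f + f = f \left(q^{2} + f q\right) + f = f + f \left(q^{2} + f q\right)$)
$\left(-418 + V{\left(N{\left(5 \right)},-26 \right)}\right)^{2} = \left(-418 - 26 \left(1 + \left(\frac{5}{2}\right)^{2} - 65\right)\right)^{2} = \left(-418 - 26 \left(1 + \frac{25}{4} - 65\right)\right)^{2} = \left(-418 - - \frac{3003}{2}\right)^{2} = \left(-418 + \frac{3003}{2}\right)^{2} = \left(\frac{2167}{2}\right)^{2} = \frac{4695889}{4}$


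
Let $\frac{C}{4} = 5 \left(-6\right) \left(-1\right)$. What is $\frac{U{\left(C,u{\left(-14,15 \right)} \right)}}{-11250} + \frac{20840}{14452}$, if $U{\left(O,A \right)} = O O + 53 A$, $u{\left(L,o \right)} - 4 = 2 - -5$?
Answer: $\frac{4478921}{40646250} \approx 0.11019$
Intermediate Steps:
$C = 120$ ($C = 4 \cdot 5 \left(-6\right) \left(-1\right) = 4 \left(\left(-30\right) \left(-1\right)\right) = 4 \cdot 30 = 120$)
$u{\left(L,o \right)} = 11$ ($u{\left(L,o \right)} = 4 + \left(2 - -5\right) = 4 + \left(2 + 5\right) = 4 + 7 = 11$)
$U{\left(O,A \right)} = O^{2} + 53 A$
$\frac{U{\left(C,u{\left(-14,15 \right)} \right)}}{-11250} + \frac{20840}{14452} = \frac{120^{2} + 53 \cdot 11}{-11250} + \frac{20840}{14452} = \left(14400 + 583\right) \left(- \frac{1}{11250}\right) + 20840 \cdot \frac{1}{14452} = 14983 \left(- \frac{1}{11250}\right) + \frac{5210}{3613} = - \frac{14983}{11250} + \frac{5210}{3613} = \frac{4478921}{40646250}$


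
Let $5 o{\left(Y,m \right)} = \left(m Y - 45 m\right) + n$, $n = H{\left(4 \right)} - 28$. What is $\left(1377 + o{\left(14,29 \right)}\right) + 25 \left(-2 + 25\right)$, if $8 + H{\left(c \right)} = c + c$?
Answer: $\frac{8833}{5} \approx 1766.6$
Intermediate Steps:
$H{\left(c \right)} = -8 + 2 c$ ($H{\left(c \right)} = -8 + \left(c + c\right) = -8 + 2 c$)
$n = -28$ ($n = \left(-8 + 2 \cdot 4\right) - 28 = \left(-8 + 8\right) - 28 = 0 - 28 = -28$)
$o{\left(Y,m \right)} = - \frac{28}{5} - 9 m + \frac{Y m}{5}$ ($o{\left(Y,m \right)} = \frac{\left(m Y - 45 m\right) - 28}{5} = \frac{\left(Y m - 45 m\right) - 28}{5} = \frac{\left(- 45 m + Y m\right) - 28}{5} = \frac{-28 - 45 m + Y m}{5} = - \frac{28}{5} - 9 m + \frac{Y m}{5}$)
$\left(1377 + o{\left(14,29 \right)}\right) + 25 \left(-2 + 25\right) = \left(1377 - \left(\frac{1333}{5} - \frac{406}{5}\right)\right) + 25 \left(-2 + 25\right) = \left(1377 - \frac{927}{5}\right) + 25 \cdot 23 = \left(1377 - \frac{927}{5}\right) + 575 = \frac{5958}{5} + 575 = \frac{8833}{5}$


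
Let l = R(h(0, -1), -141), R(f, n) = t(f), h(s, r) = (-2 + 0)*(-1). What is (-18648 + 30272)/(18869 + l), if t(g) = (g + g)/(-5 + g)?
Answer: 34872/56603 ≈ 0.61608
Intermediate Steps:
h(s, r) = 2 (h(s, r) = -2*(-1) = 2)
t(g) = 2*g/(-5 + g) (t(g) = (2*g)/(-5 + g) = 2*g/(-5 + g))
R(f, n) = 2*f/(-5 + f)
l = -4/3 (l = 2*2/(-5 + 2) = 2*2/(-3) = 2*2*(-1/3) = -4/3 ≈ -1.3333)
(-18648 + 30272)/(18869 + l) = (-18648 + 30272)/(18869 - 4/3) = 11624/(56603/3) = 11624*(3/56603) = 34872/56603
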